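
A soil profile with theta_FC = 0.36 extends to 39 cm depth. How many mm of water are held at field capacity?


Step 1: Water (mm) = theta_FC * depth (cm) * 10
Step 2: Water = 0.36 * 39 * 10
Step 3: Water = 140.4 mm

140.4


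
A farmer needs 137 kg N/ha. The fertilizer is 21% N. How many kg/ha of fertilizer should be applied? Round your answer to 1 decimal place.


Step 1: Fertilizer rate = target N / (N content / 100)
Step 2: Rate = 137 / (21 / 100)
Step 3: Rate = 137 / 0.21
Step 4: Rate = 652.4 kg/ha

652.4


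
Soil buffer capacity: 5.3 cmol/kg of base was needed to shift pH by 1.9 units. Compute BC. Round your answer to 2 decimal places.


Step 1: BC = change in base / change in pH
Step 2: BC = 5.3 / 1.9
Step 3: BC = 2.79 cmol/(kg*pH unit)

2.79


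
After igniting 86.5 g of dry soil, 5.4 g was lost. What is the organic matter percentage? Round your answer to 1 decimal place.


Step 1: OM% = 100 * LOI / sample mass
Step 2: OM = 100 * 5.4 / 86.5
Step 3: OM = 6.2%

6.2


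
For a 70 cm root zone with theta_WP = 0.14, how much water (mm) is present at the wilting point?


Step 1: Water (mm) = theta_WP * depth * 10
Step 2: Water = 0.14 * 70 * 10
Step 3: Water = 98.0 mm

98.0


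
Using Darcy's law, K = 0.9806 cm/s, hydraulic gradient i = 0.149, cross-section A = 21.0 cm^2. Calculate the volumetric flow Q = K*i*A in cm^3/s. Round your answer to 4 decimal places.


Step 1: Apply Darcy's law: Q = K * i * A
Step 2: Q = 0.9806 * 0.149 * 21.0
Step 3: Q = 3.0683 cm^3/s

3.0683


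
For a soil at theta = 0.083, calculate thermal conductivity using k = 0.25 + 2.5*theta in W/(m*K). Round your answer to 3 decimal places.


Step 1: k = 0.25 + 2.5 * theta
Step 2: k = 0.25 + 2.5 * 0.083
Step 3: k = 0.25 + 0.208
Step 4: k = 0.458 W/(m*K)

0.458


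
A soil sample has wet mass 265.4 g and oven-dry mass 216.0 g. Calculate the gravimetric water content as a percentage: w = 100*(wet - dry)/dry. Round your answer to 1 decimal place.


Step 1: Water mass = wet - dry = 265.4 - 216.0 = 49.4 g
Step 2: w = 100 * water mass / dry mass
Step 3: w = 100 * 49.4 / 216.0 = 22.9%

22.9


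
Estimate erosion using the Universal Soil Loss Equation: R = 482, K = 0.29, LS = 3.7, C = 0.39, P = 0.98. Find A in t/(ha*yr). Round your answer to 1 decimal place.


Step 1: A = R * K * LS * C * P
Step 2: R * K = 482 * 0.29 = 139.78
Step 3: (R*K) * LS = 139.78 * 3.7 = 517.186
Step 4: * C * P = 517.186 * 0.39 * 0.98 = 197.7
Step 5: A = 197.7 t/(ha*yr)

197.7


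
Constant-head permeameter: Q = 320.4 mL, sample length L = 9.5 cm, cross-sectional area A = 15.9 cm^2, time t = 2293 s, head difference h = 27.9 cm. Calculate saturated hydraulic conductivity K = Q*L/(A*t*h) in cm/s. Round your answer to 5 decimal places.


Step 1: K = Q * L / (A * t * h)
Step 2: Numerator = 320.4 * 9.5 = 3043.8
Step 3: Denominator = 15.9 * 2293 * 27.9 = 1017197.73
Step 4: K = 3043.8 / 1017197.73 = 0.00299 cm/s

0.00299


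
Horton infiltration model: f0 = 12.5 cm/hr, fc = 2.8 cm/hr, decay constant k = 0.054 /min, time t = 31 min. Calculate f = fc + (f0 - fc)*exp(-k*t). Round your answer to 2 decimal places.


Step 1: f = fc + (f0 - fc) * exp(-k * t)
Step 2: exp(-0.054 * 31) = 0.187496
Step 3: f = 2.8 + (12.5 - 2.8) * 0.187496
Step 4: f = 2.8 + 9.7 * 0.187496
Step 5: f = 4.62 cm/hr

4.62


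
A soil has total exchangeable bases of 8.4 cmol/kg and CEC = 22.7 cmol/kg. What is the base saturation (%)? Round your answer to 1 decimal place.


Step 1: BS = 100 * (sum of bases) / CEC
Step 2: BS = 100 * 8.4 / 22.7
Step 3: BS = 37.0%

37.0


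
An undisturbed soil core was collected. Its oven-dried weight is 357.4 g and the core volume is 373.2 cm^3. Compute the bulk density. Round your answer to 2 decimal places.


Step 1: Identify the formula: BD = dry mass / volume
Step 2: Substitute values: BD = 357.4 / 373.2
Step 3: BD = 0.96 g/cm^3

0.96


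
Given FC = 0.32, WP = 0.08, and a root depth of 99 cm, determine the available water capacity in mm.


Step 1: Available water = (FC - WP) * depth * 10
Step 2: AW = (0.32 - 0.08) * 99 * 10
Step 3: AW = 0.24 * 99 * 10
Step 4: AW = 237.6 mm

237.6


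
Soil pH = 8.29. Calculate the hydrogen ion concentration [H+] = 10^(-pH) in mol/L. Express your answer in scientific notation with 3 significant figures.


Step 1: [H+] = 10^(-pH)
Step 2: [H+] = 10^(-8.29)
Step 3: [H+] = 5.13e-09 mol/L

5.13e-09


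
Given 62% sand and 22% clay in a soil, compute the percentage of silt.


Step 1: sand + silt + clay = 100%
Step 2: silt = 100 - sand - clay
Step 3: silt = 100 - 62 - 22
Step 4: silt = 16%

16


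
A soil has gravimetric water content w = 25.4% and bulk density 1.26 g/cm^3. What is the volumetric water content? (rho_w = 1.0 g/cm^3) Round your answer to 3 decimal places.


Step 1: theta = (w / 100) * BD / rho_w
Step 2: theta = (25.4 / 100) * 1.26 / 1.0
Step 3: theta = 0.254 * 1.26
Step 4: theta = 0.32

0.32


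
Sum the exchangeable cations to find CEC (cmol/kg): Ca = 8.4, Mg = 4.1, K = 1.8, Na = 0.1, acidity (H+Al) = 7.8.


Step 1: CEC = Ca + Mg + K + Na + (H+Al)
Step 2: CEC = 8.4 + 4.1 + 1.8 + 0.1 + 7.8
Step 3: CEC = 22.2 cmol/kg

22.2


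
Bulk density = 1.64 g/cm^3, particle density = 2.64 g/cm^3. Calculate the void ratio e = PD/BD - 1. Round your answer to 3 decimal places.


Step 1: e = PD / BD - 1
Step 2: e = 2.64 / 1.64 - 1
Step 3: e = 1.60976 - 1
Step 4: e = 0.61

0.61


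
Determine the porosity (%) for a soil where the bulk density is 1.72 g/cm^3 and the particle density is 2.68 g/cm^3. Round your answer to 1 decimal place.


Step 1: Formula: n = 100 * (1 - BD / PD)
Step 2: n = 100 * (1 - 1.72 / 2.68)
Step 3: n = 100 * (1 - 0.64179)
Step 4: n = 35.8%

35.8


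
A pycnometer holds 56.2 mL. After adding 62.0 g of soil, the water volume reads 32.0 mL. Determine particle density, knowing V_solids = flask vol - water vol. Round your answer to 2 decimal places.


Step 1: Volume of solids = flask volume - water volume with soil
Step 2: V_solids = 56.2 - 32.0 = 24.2 mL
Step 3: Particle density = mass / V_solids = 62.0 / 24.2 = 2.56 g/cm^3

2.56


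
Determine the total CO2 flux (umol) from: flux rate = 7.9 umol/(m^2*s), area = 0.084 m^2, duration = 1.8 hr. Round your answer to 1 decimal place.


Step 1: Convert time to seconds: 1.8 hr * 3600 = 6480.0 s
Step 2: Total = flux * area * time_s
Step 3: Total = 7.9 * 0.084 * 6480.0
Step 4: Total = 4300.1 umol

4300.1


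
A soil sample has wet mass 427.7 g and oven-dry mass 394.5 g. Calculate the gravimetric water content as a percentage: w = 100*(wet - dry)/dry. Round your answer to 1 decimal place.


Step 1: Water mass = wet - dry = 427.7 - 394.5 = 33.2 g
Step 2: w = 100 * water mass / dry mass
Step 3: w = 100 * 33.2 / 394.5 = 8.4%

8.4


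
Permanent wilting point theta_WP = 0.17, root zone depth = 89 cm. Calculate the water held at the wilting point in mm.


Step 1: Water (mm) = theta_WP * depth * 10
Step 2: Water = 0.17 * 89 * 10
Step 3: Water = 151.3 mm

151.3


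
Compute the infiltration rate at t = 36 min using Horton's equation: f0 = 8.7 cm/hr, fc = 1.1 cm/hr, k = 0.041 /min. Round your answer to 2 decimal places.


Step 1: f = fc + (f0 - fc) * exp(-k * t)
Step 2: exp(-0.041 * 36) = 0.22855
Step 3: f = 1.1 + (8.7 - 1.1) * 0.22855
Step 4: f = 1.1 + 7.6 * 0.22855
Step 5: f = 2.84 cm/hr

2.84


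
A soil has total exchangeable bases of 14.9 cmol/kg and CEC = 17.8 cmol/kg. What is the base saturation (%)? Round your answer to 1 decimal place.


Step 1: BS = 100 * (sum of bases) / CEC
Step 2: BS = 100 * 14.9 / 17.8
Step 3: BS = 83.7%

83.7


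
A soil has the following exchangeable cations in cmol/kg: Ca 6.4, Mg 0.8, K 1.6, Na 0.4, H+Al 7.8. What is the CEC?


Step 1: CEC = Ca + Mg + K + Na + (H+Al)
Step 2: CEC = 6.4 + 0.8 + 1.6 + 0.4 + 7.8
Step 3: CEC = 17.0 cmol/kg

17.0


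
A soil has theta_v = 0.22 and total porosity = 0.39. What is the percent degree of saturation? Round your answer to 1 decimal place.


Step 1: S = 100 * theta_v / n
Step 2: S = 100 * 0.22 / 0.39
Step 3: S = 56.4%

56.4


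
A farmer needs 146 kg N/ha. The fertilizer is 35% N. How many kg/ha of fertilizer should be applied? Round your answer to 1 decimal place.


Step 1: Fertilizer rate = target N / (N content / 100)
Step 2: Rate = 146 / (35 / 100)
Step 3: Rate = 146 / 0.35
Step 4: Rate = 417.1 kg/ha

417.1


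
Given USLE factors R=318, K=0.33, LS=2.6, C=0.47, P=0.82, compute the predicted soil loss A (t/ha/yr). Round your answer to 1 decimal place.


Step 1: A = R * K * LS * C * P
Step 2: R * K = 318 * 0.33 = 104.94
Step 3: (R*K) * LS = 104.94 * 2.6 = 272.844
Step 4: * C * P = 272.844 * 0.47 * 0.82 = 105.2
Step 5: A = 105.2 t/(ha*yr)

105.2


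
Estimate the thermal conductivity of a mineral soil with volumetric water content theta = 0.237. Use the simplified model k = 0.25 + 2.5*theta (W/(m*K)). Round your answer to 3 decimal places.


Step 1: k = 0.25 + 2.5 * theta
Step 2: k = 0.25 + 2.5 * 0.237
Step 3: k = 0.25 + 0.593
Step 4: k = 0.843 W/(m*K)

0.843


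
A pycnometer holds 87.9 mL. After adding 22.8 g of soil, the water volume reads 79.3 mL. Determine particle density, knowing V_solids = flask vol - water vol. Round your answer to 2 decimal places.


Step 1: Volume of solids = flask volume - water volume with soil
Step 2: V_solids = 87.9 - 79.3 = 8.6 mL
Step 3: Particle density = mass / V_solids = 22.8 / 8.6 = 2.65 g/cm^3

2.65


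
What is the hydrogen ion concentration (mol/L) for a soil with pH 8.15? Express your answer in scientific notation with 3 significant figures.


Step 1: [H+] = 10^(-pH)
Step 2: [H+] = 10^(-8.15)
Step 3: [H+] = 7.08e-09 mol/L

7.08e-09


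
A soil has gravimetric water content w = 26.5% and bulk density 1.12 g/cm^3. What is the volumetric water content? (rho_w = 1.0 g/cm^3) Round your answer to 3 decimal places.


Step 1: theta = (w / 100) * BD / rho_w
Step 2: theta = (26.5 / 100) * 1.12 / 1.0
Step 3: theta = 0.265 * 1.12
Step 4: theta = 0.297

0.297


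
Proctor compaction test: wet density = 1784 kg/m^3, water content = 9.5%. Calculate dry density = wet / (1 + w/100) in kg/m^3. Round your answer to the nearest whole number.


Step 1: Dry density = wet density / (1 + w/100)
Step 2: Dry density = 1784 / (1 + 9.5/100)
Step 3: Dry density = 1784 / 1.095
Step 4: Dry density = 1629 kg/m^3

1629


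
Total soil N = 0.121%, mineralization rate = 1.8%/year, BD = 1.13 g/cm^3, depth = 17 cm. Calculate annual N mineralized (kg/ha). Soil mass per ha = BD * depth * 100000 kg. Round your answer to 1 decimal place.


Step 1: Soil mass per ha = BD * depth * 100000 = 1.13 * 17 * 100000 = 1921000 kg
Step 2: Total N pool = soil mass * N%/100 = 1921000 * 0.121/100 = 2324.41 kg/ha
Step 3: N mineralized = N pool * rate%/100 = 2324.41 * 1.8/100 = 41.8 kg/ha/yr

41.8


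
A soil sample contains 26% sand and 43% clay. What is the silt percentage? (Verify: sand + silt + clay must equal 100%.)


Step 1: sand + silt + clay = 100%
Step 2: silt = 100 - sand - clay
Step 3: silt = 100 - 26 - 43
Step 4: silt = 31%

31


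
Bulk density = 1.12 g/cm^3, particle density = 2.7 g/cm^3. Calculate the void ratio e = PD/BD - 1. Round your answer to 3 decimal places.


Step 1: e = PD / BD - 1
Step 2: e = 2.7 / 1.12 - 1
Step 3: e = 2.41071 - 1
Step 4: e = 1.411

1.411


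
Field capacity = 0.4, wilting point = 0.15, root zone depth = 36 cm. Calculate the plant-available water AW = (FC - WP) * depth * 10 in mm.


Step 1: Available water = (FC - WP) * depth * 10
Step 2: AW = (0.4 - 0.15) * 36 * 10
Step 3: AW = 0.25 * 36 * 10
Step 4: AW = 90.0 mm

90.0


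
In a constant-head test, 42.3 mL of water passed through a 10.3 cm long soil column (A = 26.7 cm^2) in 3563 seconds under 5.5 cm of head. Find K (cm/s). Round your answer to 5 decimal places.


Step 1: K = Q * L / (A * t * h)
Step 2: Numerator = 42.3 * 10.3 = 435.69
Step 3: Denominator = 26.7 * 3563 * 5.5 = 523226.55
Step 4: K = 435.69 / 523226.55 = 0.00083 cm/s

0.00083


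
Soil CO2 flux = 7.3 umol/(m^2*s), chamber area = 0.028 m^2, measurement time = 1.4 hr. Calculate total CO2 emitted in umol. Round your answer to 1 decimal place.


Step 1: Convert time to seconds: 1.4 hr * 3600 = 5040.0 s
Step 2: Total = flux * area * time_s
Step 3: Total = 7.3 * 0.028 * 5040.0
Step 4: Total = 1030.2 umol

1030.2


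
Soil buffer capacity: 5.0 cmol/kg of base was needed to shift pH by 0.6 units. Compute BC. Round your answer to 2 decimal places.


Step 1: BC = change in base / change in pH
Step 2: BC = 5.0 / 0.6
Step 3: BC = 8.33 cmol/(kg*pH unit)

8.33


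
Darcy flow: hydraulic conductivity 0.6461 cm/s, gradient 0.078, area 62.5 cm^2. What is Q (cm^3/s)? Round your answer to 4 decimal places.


Step 1: Apply Darcy's law: Q = K * i * A
Step 2: Q = 0.6461 * 0.078 * 62.5
Step 3: Q = 3.1497 cm^3/s

3.1497


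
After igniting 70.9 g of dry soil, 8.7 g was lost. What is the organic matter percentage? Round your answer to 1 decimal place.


Step 1: OM% = 100 * LOI / sample mass
Step 2: OM = 100 * 8.7 / 70.9
Step 3: OM = 12.3%

12.3


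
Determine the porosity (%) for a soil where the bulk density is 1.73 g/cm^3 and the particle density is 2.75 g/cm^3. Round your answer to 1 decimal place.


Step 1: Formula: n = 100 * (1 - BD / PD)
Step 2: n = 100 * (1 - 1.73 / 2.75)
Step 3: n = 100 * (1 - 0.62909)
Step 4: n = 37.1%

37.1


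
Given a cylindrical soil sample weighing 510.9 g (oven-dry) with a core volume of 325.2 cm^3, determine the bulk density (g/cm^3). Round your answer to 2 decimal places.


Step 1: Identify the formula: BD = dry mass / volume
Step 2: Substitute values: BD = 510.9 / 325.2
Step 3: BD = 1.57 g/cm^3

1.57


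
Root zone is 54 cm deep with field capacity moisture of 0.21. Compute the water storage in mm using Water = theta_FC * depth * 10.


Step 1: Water (mm) = theta_FC * depth (cm) * 10
Step 2: Water = 0.21 * 54 * 10
Step 3: Water = 113.4 mm

113.4


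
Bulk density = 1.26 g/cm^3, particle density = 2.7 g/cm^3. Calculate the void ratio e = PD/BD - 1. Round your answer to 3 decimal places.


Step 1: e = PD / BD - 1
Step 2: e = 2.7 / 1.26 - 1
Step 3: e = 2.14286 - 1
Step 4: e = 1.143

1.143


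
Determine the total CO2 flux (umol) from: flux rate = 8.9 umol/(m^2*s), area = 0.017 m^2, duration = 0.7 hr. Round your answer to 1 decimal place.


Step 1: Convert time to seconds: 0.7 hr * 3600 = 2520.0 s
Step 2: Total = flux * area * time_s
Step 3: Total = 8.9 * 0.017 * 2520.0
Step 4: Total = 381.3 umol

381.3


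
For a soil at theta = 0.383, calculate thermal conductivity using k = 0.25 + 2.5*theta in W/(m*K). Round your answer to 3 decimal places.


Step 1: k = 0.25 + 2.5 * theta
Step 2: k = 0.25 + 2.5 * 0.383
Step 3: k = 0.25 + 0.958
Step 4: k = 1.208 W/(m*K)

1.208


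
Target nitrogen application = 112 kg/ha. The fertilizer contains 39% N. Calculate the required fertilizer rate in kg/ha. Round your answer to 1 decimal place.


Step 1: Fertilizer rate = target N / (N content / 100)
Step 2: Rate = 112 / (39 / 100)
Step 3: Rate = 112 / 0.39
Step 4: Rate = 287.2 kg/ha

287.2


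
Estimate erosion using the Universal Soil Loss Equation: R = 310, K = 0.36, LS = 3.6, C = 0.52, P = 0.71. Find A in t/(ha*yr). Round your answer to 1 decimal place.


Step 1: A = R * K * LS * C * P
Step 2: R * K = 310 * 0.36 = 111.6
Step 3: (R*K) * LS = 111.6 * 3.6 = 401.76
Step 4: * C * P = 401.76 * 0.52 * 0.71 = 148.3
Step 5: A = 148.3 t/(ha*yr)

148.3


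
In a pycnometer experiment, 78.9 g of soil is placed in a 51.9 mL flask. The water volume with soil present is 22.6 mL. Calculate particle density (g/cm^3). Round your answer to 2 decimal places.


Step 1: Volume of solids = flask volume - water volume with soil
Step 2: V_solids = 51.9 - 22.6 = 29.3 mL
Step 3: Particle density = mass / V_solids = 78.9 / 29.3 = 2.69 g/cm^3

2.69


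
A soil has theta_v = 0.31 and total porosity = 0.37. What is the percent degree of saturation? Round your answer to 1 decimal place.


Step 1: S = 100 * theta_v / n
Step 2: S = 100 * 0.31 / 0.37
Step 3: S = 83.8%

83.8


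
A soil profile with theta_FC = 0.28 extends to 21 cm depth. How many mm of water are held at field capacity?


Step 1: Water (mm) = theta_FC * depth (cm) * 10
Step 2: Water = 0.28 * 21 * 10
Step 3: Water = 58.8 mm

58.8


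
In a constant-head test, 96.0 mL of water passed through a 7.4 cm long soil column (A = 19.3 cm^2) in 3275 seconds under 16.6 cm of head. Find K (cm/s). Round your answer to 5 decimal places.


Step 1: K = Q * L / (A * t * h)
Step 2: Numerator = 96.0 * 7.4 = 710.4
Step 3: Denominator = 19.3 * 3275 * 16.6 = 1049244.5
Step 4: K = 710.4 / 1049244.5 = 0.00068 cm/s

0.00068


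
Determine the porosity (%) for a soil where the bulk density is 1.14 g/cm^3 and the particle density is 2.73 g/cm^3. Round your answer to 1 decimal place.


Step 1: Formula: n = 100 * (1 - BD / PD)
Step 2: n = 100 * (1 - 1.14 / 2.73)
Step 3: n = 100 * (1 - 0.41758)
Step 4: n = 58.2%

58.2


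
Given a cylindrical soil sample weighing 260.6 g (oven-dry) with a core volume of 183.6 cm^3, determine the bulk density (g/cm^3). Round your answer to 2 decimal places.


Step 1: Identify the formula: BD = dry mass / volume
Step 2: Substitute values: BD = 260.6 / 183.6
Step 3: BD = 1.42 g/cm^3

1.42


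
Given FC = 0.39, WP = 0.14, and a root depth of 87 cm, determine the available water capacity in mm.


Step 1: Available water = (FC - WP) * depth * 10
Step 2: AW = (0.39 - 0.14) * 87 * 10
Step 3: AW = 0.25 * 87 * 10
Step 4: AW = 217.5 mm

217.5


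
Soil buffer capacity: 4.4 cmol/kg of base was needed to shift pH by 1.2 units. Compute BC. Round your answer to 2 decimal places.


Step 1: BC = change in base / change in pH
Step 2: BC = 4.4 / 1.2
Step 3: BC = 3.67 cmol/(kg*pH unit)

3.67


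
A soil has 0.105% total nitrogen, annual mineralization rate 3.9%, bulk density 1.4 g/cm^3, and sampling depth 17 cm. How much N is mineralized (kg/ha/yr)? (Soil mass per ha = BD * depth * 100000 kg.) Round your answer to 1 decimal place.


Step 1: Soil mass per ha = BD * depth * 100000 = 1.4 * 17 * 100000 = 2380000 kg
Step 2: Total N pool = soil mass * N%/100 = 2380000 * 0.105/100 = 2499.0 kg/ha
Step 3: N mineralized = N pool * rate%/100 = 2499.0 * 3.9/100 = 97.5 kg/ha/yr

97.5


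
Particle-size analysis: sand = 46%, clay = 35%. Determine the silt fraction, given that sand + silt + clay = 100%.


Step 1: sand + silt + clay = 100%
Step 2: silt = 100 - sand - clay
Step 3: silt = 100 - 46 - 35
Step 4: silt = 19%

19


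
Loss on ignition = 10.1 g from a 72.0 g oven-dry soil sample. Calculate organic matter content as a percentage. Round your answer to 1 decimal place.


Step 1: OM% = 100 * LOI / sample mass
Step 2: OM = 100 * 10.1 / 72.0
Step 3: OM = 14.0%

14.0


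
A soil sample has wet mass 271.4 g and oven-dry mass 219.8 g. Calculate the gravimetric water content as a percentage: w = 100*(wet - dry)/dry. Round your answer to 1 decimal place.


Step 1: Water mass = wet - dry = 271.4 - 219.8 = 51.6 g
Step 2: w = 100 * water mass / dry mass
Step 3: w = 100 * 51.6 / 219.8 = 23.5%

23.5


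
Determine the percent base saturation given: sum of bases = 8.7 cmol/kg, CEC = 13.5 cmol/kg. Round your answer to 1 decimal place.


Step 1: BS = 100 * (sum of bases) / CEC
Step 2: BS = 100 * 8.7 / 13.5
Step 3: BS = 64.4%

64.4


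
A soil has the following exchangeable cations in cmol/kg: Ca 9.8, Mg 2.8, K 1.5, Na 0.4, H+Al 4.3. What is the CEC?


Step 1: CEC = Ca + Mg + K + Na + (H+Al)
Step 2: CEC = 9.8 + 2.8 + 1.5 + 0.4 + 4.3
Step 3: CEC = 18.8 cmol/kg

18.8


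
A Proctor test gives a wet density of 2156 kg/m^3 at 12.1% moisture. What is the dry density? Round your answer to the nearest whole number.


Step 1: Dry density = wet density / (1 + w/100)
Step 2: Dry density = 2156 / (1 + 12.1/100)
Step 3: Dry density = 2156 / 1.121
Step 4: Dry density = 1923 kg/m^3

1923


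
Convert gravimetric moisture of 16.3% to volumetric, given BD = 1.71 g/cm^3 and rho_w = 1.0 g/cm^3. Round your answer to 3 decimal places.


Step 1: theta = (w / 100) * BD / rho_w
Step 2: theta = (16.3 / 100) * 1.71 / 1.0
Step 3: theta = 0.163 * 1.71
Step 4: theta = 0.279

0.279


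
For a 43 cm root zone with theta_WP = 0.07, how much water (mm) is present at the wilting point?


Step 1: Water (mm) = theta_WP * depth * 10
Step 2: Water = 0.07 * 43 * 10
Step 3: Water = 30.1 mm

30.1


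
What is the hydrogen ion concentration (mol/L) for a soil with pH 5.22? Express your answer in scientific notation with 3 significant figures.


Step 1: [H+] = 10^(-pH)
Step 2: [H+] = 10^(-5.22)
Step 3: [H+] = 6.03e-06 mol/L

6.03e-06


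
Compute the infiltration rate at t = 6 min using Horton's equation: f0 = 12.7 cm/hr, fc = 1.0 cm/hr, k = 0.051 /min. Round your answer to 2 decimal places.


Step 1: f = fc + (f0 - fc) * exp(-k * t)
Step 2: exp(-0.051 * 6) = 0.736387
Step 3: f = 1.0 + (12.7 - 1.0) * 0.736387
Step 4: f = 1.0 + 11.7 * 0.736387
Step 5: f = 9.62 cm/hr

9.62


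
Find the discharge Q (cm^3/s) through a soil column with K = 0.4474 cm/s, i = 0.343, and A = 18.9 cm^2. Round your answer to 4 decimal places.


Step 1: Apply Darcy's law: Q = K * i * A
Step 2: Q = 0.4474 * 0.343 * 18.9
Step 3: Q = 2.9004 cm^3/s

2.9004


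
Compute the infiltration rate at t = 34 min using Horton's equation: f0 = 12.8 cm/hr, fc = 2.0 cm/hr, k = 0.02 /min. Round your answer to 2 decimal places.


Step 1: f = fc + (f0 - fc) * exp(-k * t)
Step 2: exp(-0.02 * 34) = 0.506617
Step 3: f = 2.0 + (12.8 - 2.0) * 0.506617
Step 4: f = 2.0 + 10.8 * 0.506617
Step 5: f = 7.47 cm/hr

7.47


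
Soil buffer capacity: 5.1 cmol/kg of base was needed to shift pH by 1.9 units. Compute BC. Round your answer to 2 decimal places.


Step 1: BC = change in base / change in pH
Step 2: BC = 5.1 / 1.9
Step 3: BC = 2.68 cmol/(kg*pH unit)

2.68


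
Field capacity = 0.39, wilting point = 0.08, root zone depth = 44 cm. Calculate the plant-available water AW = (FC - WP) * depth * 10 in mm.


Step 1: Available water = (FC - WP) * depth * 10
Step 2: AW = (0.39 - 0.08) * 44 * 10
Step 3: AW = 0.31 * 44 * 10
Step 4: AW = 136.4 mm

136.4


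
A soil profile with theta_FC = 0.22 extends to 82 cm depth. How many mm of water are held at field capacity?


Step 1: Water (mm) = theta_FC * depth (cm) * 10
Step 2: Water = 0.22 * 82 * 10
Step 3: Water = 180.4 mm

180.4


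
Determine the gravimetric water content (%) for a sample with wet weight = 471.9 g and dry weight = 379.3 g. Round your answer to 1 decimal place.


Step 1: Water mass = wet - dry = 471.9 - 379.3 = 92.6 g
Step 2: w = 100 * water mass / dry mass
Step 3: w = 100 * 92.6 / 379.3 = 24.4%

24.4


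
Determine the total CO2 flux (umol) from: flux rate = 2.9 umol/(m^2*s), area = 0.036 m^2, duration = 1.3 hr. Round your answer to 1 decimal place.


Step 1: Convert time to seconds: 1.3 hr * 3600 = 4680.0 s
Step 2: Total = flux * area * time_s
Step 3: Total = 2.9 * 0.036 * 4680.0
Step 4: Total = 488.6 umol

488.6


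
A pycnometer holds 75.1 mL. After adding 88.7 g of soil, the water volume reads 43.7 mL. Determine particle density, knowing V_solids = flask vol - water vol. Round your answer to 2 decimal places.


Step 1: Volume of solids = flask volume - water volume with soil
Step 2: V_solids = 75.1 - 43.7 = 31.4 mL
Step 3: Particle density = mass / V_solids = 88.7 / 31.4 = 2.82 g/cm^3

2.82


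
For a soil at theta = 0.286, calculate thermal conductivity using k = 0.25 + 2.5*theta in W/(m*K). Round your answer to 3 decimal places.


Step 1: k = 0.25 + 2.5 * theta
Step 2: k = 0.25 + 2.5 * 0.286
Step 3: k = 0.25 + 0.715
Step 4: k = 0.965 W/(m*K)

0.965


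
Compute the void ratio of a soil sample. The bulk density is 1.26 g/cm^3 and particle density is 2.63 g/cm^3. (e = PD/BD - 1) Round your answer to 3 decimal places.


Step 1: e = PD / BD - 1
Step 2: e = 2.63 / 1.26 - 1
Step 3: e = 2.0873 - 1
Step 4: e = 1.087

1.087


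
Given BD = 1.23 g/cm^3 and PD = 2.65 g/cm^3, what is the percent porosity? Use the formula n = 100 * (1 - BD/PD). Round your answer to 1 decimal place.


Step 1: Formula: n = 100 * (1 - BD / PD)
Step 2: n = 100 * (1 - 1.23 / 2.65)
Step 3: n = 100 * (1 - 0.46415)
Step 4: n = 53.6%

53.6


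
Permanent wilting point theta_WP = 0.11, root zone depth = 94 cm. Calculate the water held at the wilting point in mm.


Step 1: Water (mm) = theta_WP * depth * 10
Step 2: Water = 0.11 * 94 * 10
Step 3: Water = 103.4 mm

103.4


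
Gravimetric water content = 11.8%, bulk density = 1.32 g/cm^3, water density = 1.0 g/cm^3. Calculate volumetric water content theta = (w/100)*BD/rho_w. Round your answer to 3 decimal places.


Step 1: theta = (w / 100) * BD / rho_w
Step 2: theta = (11.8 / 100) * 1.32 / 1.0
Step 3: theta = 0.118 * 1.32
Step 4: theta = 0.156

0.156


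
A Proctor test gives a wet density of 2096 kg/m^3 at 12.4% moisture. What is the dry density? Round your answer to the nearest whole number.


Step 1: Dry density = wet density / (1 + w/100)
Step 2: Dry density = 2096 / (1 + 12.4/100)
Step 3: Dry density = 2096 / 1.124
Step 4: Dry density = 1865 kg/m^3

1865


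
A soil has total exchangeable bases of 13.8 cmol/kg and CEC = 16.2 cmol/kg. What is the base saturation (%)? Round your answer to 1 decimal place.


Step 1: BS = 100 * (sum of bases) / CEC
Step 2: BS = 100 * 13.8 / 16.2
Step 3: BS = 85.2%

85.2


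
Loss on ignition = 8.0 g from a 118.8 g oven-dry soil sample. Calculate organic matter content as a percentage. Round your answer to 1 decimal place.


Step 1: OM% = 100 * LOI / sample mass
Step 2: OM = 100 * 8.0 / 118.8
Step 3: OM = 6.7%

6.7


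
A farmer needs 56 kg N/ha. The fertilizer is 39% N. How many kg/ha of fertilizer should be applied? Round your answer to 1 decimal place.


Step 1: Fertilizer rate = target N / (N content / 100)
Step 2: Rate = 56 / (39 / 100)
Step 3: Rate = 56 / 0.39
Step 4: Rate = 143.6 kg/ha

143.6


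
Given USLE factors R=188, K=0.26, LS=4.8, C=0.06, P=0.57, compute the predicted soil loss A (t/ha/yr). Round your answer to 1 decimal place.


Step 1: A = R * K * LS * C * P
Step 2: R * K = 188 * 0.26 = 48.88
Step 3: (R*K) * LS = 48.88 * 4.8 = 234.624
Step 4: * C * P = 234.624 * 0.06 * 0.57 = 8.0
Step 5: A = 8.0 t/(ha*yr)

8.0


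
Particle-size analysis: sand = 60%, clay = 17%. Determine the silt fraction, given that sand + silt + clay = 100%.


Step 1: sand + silt + clay = 100%
Step 2: silt = 100 - sand - clay
Step 3: silt = 100 - 60 - 17
Step 4: silt = 23%

23


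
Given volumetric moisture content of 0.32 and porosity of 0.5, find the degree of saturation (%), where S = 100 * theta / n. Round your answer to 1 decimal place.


Step 1: S = 100 * theta_v / n
Step 2: S = 100 * 0.32 / 0.5
Step 3: S = 64.0%

64.0


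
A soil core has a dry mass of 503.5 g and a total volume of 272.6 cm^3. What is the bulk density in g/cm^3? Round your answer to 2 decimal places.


Step 1: Identify the formula: BD = dry mass / volume
Step 2: Substitute values: BD = 503.5 / 272.6
Step 3: BD = 1.85 g/cm^3

1.85


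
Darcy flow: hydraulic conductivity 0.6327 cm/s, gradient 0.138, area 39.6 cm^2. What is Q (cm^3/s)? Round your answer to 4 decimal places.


Step 1: Apply Darcy's law: Q = K * i * A
Step 2: Q = 0.6327 * 0.138 * 39.6
Step 3: Q = 3.4576 cm^3/s

3.4576


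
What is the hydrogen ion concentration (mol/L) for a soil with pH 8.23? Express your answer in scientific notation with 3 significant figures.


Step 1: [H+] = 10^(-pH)
Step 2: [H+] = 10^(-8.23)
Step 3: [H+] = 5.89e-09 mol/L

5.89e-09


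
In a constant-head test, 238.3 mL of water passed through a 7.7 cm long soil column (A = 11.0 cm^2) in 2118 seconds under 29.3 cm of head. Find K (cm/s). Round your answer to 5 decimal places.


Step 1: K = Q * L / (A * t * h)
Step 2: Numerator = 238.3 * 7.7 = 1834.91
Step 3: Denominator = 11.0 * 2118 * 29.3 = 682631.4
Step 4: K = 1834.91 / 682631.4 = 0.00269 cm/s

0.00269


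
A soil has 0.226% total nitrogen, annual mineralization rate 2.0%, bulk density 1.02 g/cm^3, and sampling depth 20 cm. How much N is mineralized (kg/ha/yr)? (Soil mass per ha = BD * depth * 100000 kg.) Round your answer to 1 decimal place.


Step 1: Soil mass per ha = BD * depth * 100000 = 1.02 * 20 * 100000 = 2040000 kg
Step 2: Total N pool = soil mass * N%/100 = 2040000 * 0.226/100 = 4610.4 kg/ha
Step 3: N mineralized = N pool * rate%/100 = 4610.4 * 2.0/100 = 92.2 kg/ha/yr

92.2


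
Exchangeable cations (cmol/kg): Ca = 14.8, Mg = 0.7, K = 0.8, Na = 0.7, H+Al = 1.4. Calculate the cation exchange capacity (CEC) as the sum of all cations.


Step 1: CEC = Ca + Mg + K + Na + (H+Al)
Step 2: CEC = 14.8 + 0.7 + 0.8 + 0.7 + 1.4
Step 3: CEC = 18.4 cmol/kg

18.4


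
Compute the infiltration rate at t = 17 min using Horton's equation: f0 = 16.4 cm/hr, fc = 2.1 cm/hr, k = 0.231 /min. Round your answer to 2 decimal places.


Step 1: f = fc + (f0 - fc) * exp(-k * t)
Step 2: exp(-0.231 * 17) = 0.019703
Step 3: f = 2.1 + (16.4 - 2.1) * 0.019703
Step 4: f = 2.1 + 14.3 * 0.019703
Step 5: f = 2.38 cm/hr

2.38


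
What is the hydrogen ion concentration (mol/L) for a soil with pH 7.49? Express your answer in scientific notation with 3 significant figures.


Step 1: [H+] = 10^(-pH)
Step 2: [H+] = 10^(-7.49)
Step 3: [H+] = 3.24e-08 mol/L

3.24e-08


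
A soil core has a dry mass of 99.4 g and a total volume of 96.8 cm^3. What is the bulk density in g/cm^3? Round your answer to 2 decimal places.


Step 1: Identify the formula: BD = dry mass / volume
Step 2: Substitute values: BD = 99.4 / 96.8
Step 3: BD = 1.03 g/cm^3

1.03


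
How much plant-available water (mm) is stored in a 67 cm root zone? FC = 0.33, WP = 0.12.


Step 1: Available water = (FC - WP) * depth * 10
Step 2: AW = (0.33 - 0.12) * 67 * 10
Step 3: AW = 0.21 * 67 * 10
Step 4: AW = 140.7 mm

140.7


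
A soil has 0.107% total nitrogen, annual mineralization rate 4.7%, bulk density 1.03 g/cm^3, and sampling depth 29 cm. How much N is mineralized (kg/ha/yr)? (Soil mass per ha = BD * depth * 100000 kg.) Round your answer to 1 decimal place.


Step 1: Soil mass per ha = BD * depth * 100000 = 1.03 * 29 * 100000 = 2987000 kg
Step 2: Total N pool = soil mass * N%/100 = 2987000 * 0.107/100 = 3196.09 kg/ha
Step 3: N mineralized = N pool * rate%/100 = 3196.09 * 4.7/100 = 150.2 kg/ha/yr

150.2


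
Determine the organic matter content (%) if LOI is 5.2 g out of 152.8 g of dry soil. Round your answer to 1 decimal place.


Step 1: OM% = 100 * LOI / sample mass
Step 2: OM = 100 * 5.2 / 152.8
Step 3: OM = 3.4%

3.4


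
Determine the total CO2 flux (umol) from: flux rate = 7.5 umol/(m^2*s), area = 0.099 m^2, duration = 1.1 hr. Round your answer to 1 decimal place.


Step 1: Convert time to seconds: 1.1 hr * 3600 = 3960.0 s
Step 2: Total = flux * area * time_s
Step 3: Total = 7.5 * 0.099 * 3960.0
Step 4: Total = 2940.3 umol

2940.3


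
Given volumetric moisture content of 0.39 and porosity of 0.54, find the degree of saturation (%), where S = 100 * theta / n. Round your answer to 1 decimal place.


Step 1: S = 100 * theta_v / n
Step 2: S = 100 * 0.39 / 0.54
Step 3: S = 72.2%

72.2


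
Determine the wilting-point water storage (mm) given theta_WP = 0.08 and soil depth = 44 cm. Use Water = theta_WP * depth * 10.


Step 1: Water (mm) = theta_WP * depth * 10
Step 2: Water = 0.08 * 44 * 10
Step 3: Water = 35.2 mm

35.2


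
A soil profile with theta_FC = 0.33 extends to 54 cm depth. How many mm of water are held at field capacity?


Step 1: Water (mm) = theta_FC * depth (cm) * 10
Step 2: Water = 0.33 * 54 * 10
Step 3: Water = 178.2 mm

178.2


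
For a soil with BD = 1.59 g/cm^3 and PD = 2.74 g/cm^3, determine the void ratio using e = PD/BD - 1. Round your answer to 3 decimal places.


Step 1: e = PD / BD - 1
Step 2: e = 2.74 / 1.59 - 1
Step 3: e = 1.72327 - 1
Step 4: e = 0.723

0.723


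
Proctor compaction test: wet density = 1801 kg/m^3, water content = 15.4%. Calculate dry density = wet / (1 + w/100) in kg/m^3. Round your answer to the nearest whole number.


Step 1: Dry density = wet density / (1 + w/100)
Step 2: Dry density = 1801 / (1 + 15.4/100)
Step 3: Dry density = 1801 / 1.154
Step 4: Dry density = 1561 kg/m^3

1561


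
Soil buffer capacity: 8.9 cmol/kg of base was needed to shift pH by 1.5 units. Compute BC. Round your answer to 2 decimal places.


Step 1: BC = change in base / change in pH
Step 2: BC = 8.9 / 1.5
Step 3: BC = 5.93 cmol/(kg*pH unit)

5.93


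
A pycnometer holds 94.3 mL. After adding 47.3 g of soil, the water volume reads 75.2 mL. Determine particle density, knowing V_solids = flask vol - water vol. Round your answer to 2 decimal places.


Step 1: Volume of solids = flask volume - water volume with soil
Step 2: V_solids = 94.3 - 75.2 = 19.1 mL
Step 3: Particle density = mass / V_solids = 47.3 / 19.1 = 2.48 g/cm^3

2.48


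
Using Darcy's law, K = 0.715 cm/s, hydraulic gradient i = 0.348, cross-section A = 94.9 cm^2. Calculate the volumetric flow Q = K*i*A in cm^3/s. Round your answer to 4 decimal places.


Step 1: Apply Darcy's law: Q = K * i * A
Step 2: Q = 0.715 * 0.348 * 94.9
Step 3: Q = 23.613 cm^3/s

23.613


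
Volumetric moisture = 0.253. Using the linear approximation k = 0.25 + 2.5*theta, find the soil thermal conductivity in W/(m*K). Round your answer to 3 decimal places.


Step 1: k = 0.25 + 2.5 * theta
Step 2: k = 0.25 + 2.5 * 0.253
Step 3: k = 0.25 + 0.633
Step 4: k = 0.883 W/(m*K)

0.883


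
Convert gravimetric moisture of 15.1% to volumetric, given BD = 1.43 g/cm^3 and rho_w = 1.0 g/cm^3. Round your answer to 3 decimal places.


Step 1: theta = (w / 100) * BD / rho_w
Step 2: theta = (15.1 / 100) * 1.43 / 1.0
Step 3: theta = 0.151 * 1.43
Step 4: theta = 0.216

0.216


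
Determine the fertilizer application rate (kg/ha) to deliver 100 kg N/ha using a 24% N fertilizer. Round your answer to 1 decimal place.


Step 1: Fertilizer rate = target N / (N content / 100)
Step 2: Rate = 100 / (24 / 100)
Step 3: Rate = 100 / 0.24
Step 4: Rate = 416.7 kg/ha

416.7


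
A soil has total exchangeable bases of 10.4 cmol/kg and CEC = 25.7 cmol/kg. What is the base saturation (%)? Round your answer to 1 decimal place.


Step 1: BS = 100 * (sum of bases) / CEC
Step 2: BS = 100 * 10.4 / 25.7
Step 3: BS = 40.5%

40.5


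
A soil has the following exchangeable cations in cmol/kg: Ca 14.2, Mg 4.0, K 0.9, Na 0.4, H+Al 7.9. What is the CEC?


Step 1: CEC = Ca + Mg + K + Na + (H+Al)
Step 2: CEC = 14.2 + 4.0 + 0.9 + 0.4 + 7.9
Step 3: CEC = 27.4 cmol/kg

27.4


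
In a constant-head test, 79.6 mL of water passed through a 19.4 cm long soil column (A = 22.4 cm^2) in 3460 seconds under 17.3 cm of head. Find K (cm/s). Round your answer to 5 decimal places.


Step 1: K = Q * L / (A * t * h)
Step 2: Numerator = 79.6 * 19.4 = 1544.24
Step 3: Denominator = 22.4 * 3460 * 17.3 = 1340819.2
Step 4: K = 1544.24 / 1340819.2 = 0.00115 cm/s

0.00115


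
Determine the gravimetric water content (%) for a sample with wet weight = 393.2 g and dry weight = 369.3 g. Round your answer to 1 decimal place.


Step 1: Water mass = wet - dry = 393.2 - 369.3 = 23.9 g
Step 2: w = 100 * water mass / dry mass
Step 3: w = 100 * 23.9 / 369.3 = 6.5%

6.5


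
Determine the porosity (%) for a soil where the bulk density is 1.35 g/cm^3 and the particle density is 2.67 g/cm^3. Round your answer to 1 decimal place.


Step 1: Formula: n = 100 * (1 - BD / PD)
Step 2: n = 100 * (1 - 1.35 / 2.67)
Step 3: n = 100 * (1 - 0.50562)
Step 4: n = 49.4%

49.4


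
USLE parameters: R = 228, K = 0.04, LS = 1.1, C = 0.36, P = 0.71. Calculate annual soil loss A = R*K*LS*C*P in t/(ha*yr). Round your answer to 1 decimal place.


Step 1: A = R * K * LS * C * P
Step 2: R * K = 228 * 0.04 = 9.12
Step 3: (R*K) * LS = 9.12 * 1.1 = 10.032
Step 4: * C * P = 10.032 * 0.36 * 0.71 = 2.6
Step 5: A = 2.6 t/(ha*yr)

2.6


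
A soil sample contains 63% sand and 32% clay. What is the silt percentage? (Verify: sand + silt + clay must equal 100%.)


Step 1: sand + silt + clay = 100%
Step 2: silt = 100 - sand - clay
Step 3: silt = 100 - 63 - 32
Step 4: silt = 5%

5


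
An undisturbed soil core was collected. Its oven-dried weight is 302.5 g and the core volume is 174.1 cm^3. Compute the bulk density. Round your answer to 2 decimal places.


Step 1: Identify the formula: BD = dry mass / volume
Step 2: Substitute values: BD = 302.5 / 174.1
Step 3: BD = 1.74 g/cm^3

1.74


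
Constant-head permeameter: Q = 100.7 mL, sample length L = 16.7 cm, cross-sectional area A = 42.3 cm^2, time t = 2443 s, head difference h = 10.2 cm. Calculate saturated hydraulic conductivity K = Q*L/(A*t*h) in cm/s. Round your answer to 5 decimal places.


Step 1: K = Q * L / (A * t * h)
Step 2: Numerator = 100.7 * 16.7 = 1681.69
Step 3: Denominator = 42.3 * 2443 * 10.2 = 1054056.78
Step 4: K = 1681.69 / 1054056.78 = 0.0016 cm/s

0.0016


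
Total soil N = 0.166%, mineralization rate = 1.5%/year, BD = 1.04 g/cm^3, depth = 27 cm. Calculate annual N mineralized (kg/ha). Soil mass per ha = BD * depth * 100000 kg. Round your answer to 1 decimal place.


Step 1: Soil mass per ha = BD * depth * 100000 = 1.04 * 27 * 100000 = 2808000 kg
Step 2: Total N pool = soil mass * N%/100 = 2808000 * 0.166/100 = 4661.28 kg/ha
Step 3: N mineralized = N pool * rate%/100 = 4661.28 * 1.5/100 = 69.9 kg/ha/yr

69.9


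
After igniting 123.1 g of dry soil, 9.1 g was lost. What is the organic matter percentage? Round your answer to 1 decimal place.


Step 1: OM% = 100 * LOI / sample mass
Step 2: OM = 100 * 9.1 / 123.1
Step 3: OM = 7.4%

7.4


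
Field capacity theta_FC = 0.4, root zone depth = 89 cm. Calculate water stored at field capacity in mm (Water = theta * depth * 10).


Step 1: Water (mm) = theta_FC * depth (cm) * 10
Step 2: Water = 0.4 * 89 * 10
Step 3: Water = 356.0 mm

356.0


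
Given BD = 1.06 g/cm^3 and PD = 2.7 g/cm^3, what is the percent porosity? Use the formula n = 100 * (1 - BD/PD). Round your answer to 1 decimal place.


Step 1: Formula: n = 100 * (1 - BD / PD)
Step 2: n = 100 * (1 - 1.06 / 2.7)
Step 3: n = 100 * (1 - 0.39259)
Step 4: n = 60.7%

60.7


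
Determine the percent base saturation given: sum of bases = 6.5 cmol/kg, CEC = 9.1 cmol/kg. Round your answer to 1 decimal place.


Step 1: BS = 100 * (sum of bases) / CEC
Step 2: BS = 100 * 6.5 / 9.1
Step 3: BS = 71.4%

71.4


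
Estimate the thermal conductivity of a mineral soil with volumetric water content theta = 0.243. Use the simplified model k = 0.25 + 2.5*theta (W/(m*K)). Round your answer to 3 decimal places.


Step 1: k = 0.25 + 2.5 * theta
Step 2: k = 0.25 + 2.5 * 0.243
Step 3: k = 0.25 + 0.608
Step 4: k = 0.858 W/(m*K)

0.858


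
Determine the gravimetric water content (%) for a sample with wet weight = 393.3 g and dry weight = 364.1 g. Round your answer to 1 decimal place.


Step 1: Water mass = wet - dry = 393.3 - 364.1 = 29.2 g
Step 2: w = 100 * water mass / dry mass
Step 3: w = 100 * 29.2 / 364.1 = 8.0%

8.0


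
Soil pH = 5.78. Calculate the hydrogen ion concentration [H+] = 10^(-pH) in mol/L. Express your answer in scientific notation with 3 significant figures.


Step 1: [H+] = 10^(-pH)
Step 2: [H+] = 10^(-5.78)
Step 3: [H+] = 1.66e-06 mol/L

1.66e-06


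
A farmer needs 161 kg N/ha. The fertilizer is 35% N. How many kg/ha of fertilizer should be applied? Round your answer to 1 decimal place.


Step 1: Fertilizer rate = target N / (N content / 100)
Step 2: Rate = 161 / (35 / 100)
Step 3: Rate = 161 / 0.35
Step 4: Rate = 460.0 kg/ha

460.0


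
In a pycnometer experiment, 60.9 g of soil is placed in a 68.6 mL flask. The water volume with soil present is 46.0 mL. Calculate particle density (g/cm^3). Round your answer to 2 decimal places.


Step 1: Volume of solids = flask volume - water volume with soil
Step 2: V_solids = 68.6 - 46.0 = 22.6 mL
Step 3: Particle density = mass / V_solids = 60.9 / 22.6 = 2.69 g/cm^3

2.69
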